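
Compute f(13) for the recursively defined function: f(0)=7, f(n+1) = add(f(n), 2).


f(0) = 7
f(1) = add(f(0), 2) = add(7, 2) = 9
f(2) = add(f(1), 2) = add(9, 2) = 11
f(3) = add(f(2), 2) = add(11, 2) = 13
f(4) = add(f(3), 2) = add(13, 2) = 15
f(5) = add(f(4), 2) = add(15, 2) = 17
f(6) = add(f(5), 2) = add(17, 2) = 19
f(7) = add(f(6), 2) = add(19, 2) = 21
f(8) = add(f(7), 2) = add(21, 2) = 23
f(9) = add(f(8), 2) = add(23, 2) = 25
f(10) = add(f(9), 2) = add(25, 2) = 27
f(11) = add(f(10), 2) = add(27, 2) = 29
f(12) = add(f(11), 2) = add(29, 2) = 31
f(13) = add(f(12), 2) = add(31, 2) = 33


33


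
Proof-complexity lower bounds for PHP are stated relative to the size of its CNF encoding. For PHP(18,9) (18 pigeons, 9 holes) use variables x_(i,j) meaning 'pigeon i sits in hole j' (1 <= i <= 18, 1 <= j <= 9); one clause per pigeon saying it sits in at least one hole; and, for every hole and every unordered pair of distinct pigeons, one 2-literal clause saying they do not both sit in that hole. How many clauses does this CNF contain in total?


PHP(18,9): 18 pigeons, 9 holes, 18*9 = 162 variables.
- pigeon clauses: one per pigeon -> 18 clauses
- hole clauses: 9 holes * C(18,2) = 9 * 153 -> 1377 clauses
Total clauses = 18 + 1377 = 1395

1395


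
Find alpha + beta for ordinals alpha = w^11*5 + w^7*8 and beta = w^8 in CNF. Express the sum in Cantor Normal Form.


Ordinal addition (w^11*5 + w^7*8) + w^8:
alpha's leading term has exponent 11 > beta's exponent 8, so it survives.
alpha's tail term has exponent 7 < beta's exponent 8, so it is absorbed by beta.
In ordinal addition, any term followed by a strictly larger-exponent term is absorbed.
Result = w^11*5 + w^8

w^11*5 + w^8


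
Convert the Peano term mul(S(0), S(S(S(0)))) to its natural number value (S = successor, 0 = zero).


mul(S^1(0), S^3(0)):
S^1(0) = 1
S^3(0) = 3
1 * 3 = 3

3


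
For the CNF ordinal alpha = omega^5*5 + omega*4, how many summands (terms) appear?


CNF: omega^5*5 + omega*4
Count the summands separated by '+':
  term 1: omega^5*5
  term 2: omega*4
Total terms = 2

2


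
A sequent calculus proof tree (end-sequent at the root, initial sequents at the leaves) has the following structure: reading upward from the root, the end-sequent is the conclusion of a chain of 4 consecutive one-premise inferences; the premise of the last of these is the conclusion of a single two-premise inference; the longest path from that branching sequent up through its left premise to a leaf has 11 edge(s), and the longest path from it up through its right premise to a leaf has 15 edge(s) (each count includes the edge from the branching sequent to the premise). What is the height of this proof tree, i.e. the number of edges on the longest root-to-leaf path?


Longest path through the left premise: 11 edges (measured from the branching sequent)
Longest path through the right premise: 15 edges
Height of the subtree rooted at the branching sequent: max(11, 15) = 15
The branching sequent sits 4 edges above the root (the chain of one-premise inferences), so height = 15 + 4 = 19

19


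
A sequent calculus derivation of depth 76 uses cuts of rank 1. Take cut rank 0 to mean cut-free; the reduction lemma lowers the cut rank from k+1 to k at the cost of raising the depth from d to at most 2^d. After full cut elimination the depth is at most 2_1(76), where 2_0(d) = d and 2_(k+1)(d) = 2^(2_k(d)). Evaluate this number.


Each rank reduction sends depth d to at most 2^d; cut rank r needs r reductions.
2_0(76) = 76
2_1(76) = 2^76 = 75557863725914323419136
Cut-free depth bound = 75557863725914323419136

75557863725914323419136


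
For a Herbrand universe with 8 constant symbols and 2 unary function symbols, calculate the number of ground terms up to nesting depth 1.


Herbrand terms by depth:
Depth 0: 8 constants
Depth 1: 16 new terms (running total: 24)
Total distinct ground terms = 24

24


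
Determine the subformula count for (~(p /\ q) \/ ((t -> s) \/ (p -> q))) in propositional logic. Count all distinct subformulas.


Formula: (~(p /\ q) \/ ((t -> s) \/ (p -> q)))
Subformulas found:
  1. q
  2. s
  3. t
  4. p
  5. (p /\ q)
  6. (t -> s)
  7. (p -> q)
  8. ~(p /\ q)
  9. ((t -> s) \/ (p -> q))
  10. (~(p /\ q) \/ ((t -> s) \/ (p -> q)))
Total distinct subformulas = 10

10


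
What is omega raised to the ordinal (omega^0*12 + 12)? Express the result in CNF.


omega^(omega^0*12 + 12):
omega^0 = 1, so the exponent is 12 + 12 = 24 (finite ordinal addition).
Result = omega^24, already a single CNF term.

omega^24


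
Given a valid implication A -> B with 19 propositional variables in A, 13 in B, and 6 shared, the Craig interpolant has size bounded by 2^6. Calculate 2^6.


Shared atoms = 6
Craig interpolant size bound = 2^6
= 64

64


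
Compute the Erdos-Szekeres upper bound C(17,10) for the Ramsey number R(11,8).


R(11,8) <= C(11+8-2, 11-1) = C(17, 10)
C(17, 10) = 17! / (10! * 7!)
= 19448

19448


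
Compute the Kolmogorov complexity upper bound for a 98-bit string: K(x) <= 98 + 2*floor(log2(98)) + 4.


floor(log2(98)) = 6
2 * 6 = 12
K(x) <= 98 + 12 + 4 = 114

114


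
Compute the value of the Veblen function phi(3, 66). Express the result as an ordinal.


phi(3, 66):
phi(3, beta) = eta_beta (the beta-th eta number, fixed point of zeta).
phi(3, 66) = eta_66

eta_66


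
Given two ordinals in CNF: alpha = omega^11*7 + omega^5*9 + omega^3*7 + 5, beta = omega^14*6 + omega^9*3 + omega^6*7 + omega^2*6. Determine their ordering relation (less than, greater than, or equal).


Compare term by term from highest exponent:
alpha = omega^11*7 + omega^5*9 + omega^3*7 + 5
beta = omega^14*6 + omega^9*3 + omega^6*7 + omega^2*6
Term 1: alpha has omega^11*7, beta has omega^14*6
Term 2: alpha has omega^5*9, beta has omega^9*3
Term 3: alpha has omega^3*7, beta has omega^6*7
Term 4: alpha has omega^0*5, beta has omega^2*6
Result: alpha < beta

alpha < beta


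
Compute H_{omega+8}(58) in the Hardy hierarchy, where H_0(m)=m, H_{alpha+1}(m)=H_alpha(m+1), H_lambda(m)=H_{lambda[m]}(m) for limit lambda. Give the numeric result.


H_{omega+8}(58):
Unwind the 8 successor steps: H_{omega+8}(58) = H_omega(58+8) = H_omega(66).
H_omega(m) = H_m(m) = m + m = 2m.
Result = 2 * 66 = 132

132


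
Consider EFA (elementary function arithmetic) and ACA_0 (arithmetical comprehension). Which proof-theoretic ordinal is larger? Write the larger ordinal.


Proof-theoretic ordinal of EFA (elementary function arithmetic): omega^3
Proof-theoretic ordinal of ACA_0 (arithmetical comprehension): epsilon_0
Comparing: omega^3 < epsilon_0.
The larger ordinal is epsilon_0 (from ACA_0 (arithmetical comprehension)).

epsilon_0


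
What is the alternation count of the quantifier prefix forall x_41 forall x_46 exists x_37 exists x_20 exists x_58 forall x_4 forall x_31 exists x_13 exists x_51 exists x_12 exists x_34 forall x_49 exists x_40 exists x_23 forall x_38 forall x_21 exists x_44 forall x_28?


Walk the prefix and count type changes:
  position 1: forall -> forall
  position 2: forall -> exists <-- alternation
  position 3: exists -> exists
  position 4: exists -> exists
  position 5: exists -> forall <-- alternation
  position 6: forall -> forall
  position 7: forall -> exists <-- alternation
  position 8: exists -> exists
  position 9: exists -> exists
  position 10: exists -> exists
  position 11: exists -> forall <-- alternation
  position 12: forall -> exists <-- alternation
  position 13: exists -> exists
  position 14: exists -> forall <-- alternation
  position 15: forall -> forall
  position 16: forall -> exists <-- alternation
  position 17: exists -> forall <-- alternation
Total alternations = 8

8


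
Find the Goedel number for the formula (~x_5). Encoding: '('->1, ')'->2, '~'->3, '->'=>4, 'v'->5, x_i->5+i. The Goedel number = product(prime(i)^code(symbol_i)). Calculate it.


Formula: (~x_5)
Symbol codes: [1, 3, 10, 2]
Primes: [2, 3, 5, 7]
p_1^1 = 2^1 = 2
p_2^3 = 3^3 = 27
p_3^10 = 5^10 = 9765625
p_4^2 = 7^2 = 49
Product = 25839843750

25839843750


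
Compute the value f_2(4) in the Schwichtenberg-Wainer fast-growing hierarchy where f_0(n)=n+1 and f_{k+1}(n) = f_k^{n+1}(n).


f_2(4) = f_1^5(4)
f_1(m) = 2m + 1.
Iterating: f_1^k(n) = 2^k*(n+1) - 1.
f_2(4) = 2^5*(4+1) - 1 = 32*5 - 1 = 159

159


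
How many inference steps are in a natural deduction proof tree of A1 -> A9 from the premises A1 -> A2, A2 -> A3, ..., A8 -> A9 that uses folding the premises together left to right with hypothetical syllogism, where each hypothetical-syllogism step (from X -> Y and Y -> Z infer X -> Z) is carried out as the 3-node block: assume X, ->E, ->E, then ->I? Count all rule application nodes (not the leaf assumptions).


There are 8 premises in the chain. The first HS step combines premises 1 and 2; each further premise needs one more HS step.
So 8 premises require 8 - 1 = 7 hypothetical-syllogism steps.
Each HS step uses 3 inference nodes (->E, ->E, ->I).
7 * 3 = 21 total inference nodes.

21


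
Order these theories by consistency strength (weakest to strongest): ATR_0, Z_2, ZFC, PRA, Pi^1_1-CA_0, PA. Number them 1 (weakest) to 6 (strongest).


Ordering by consistency strength:
1. PRA
2. PA
3. ATR_0
4. Pi^1_1-CA_0
5. Z_2
6. ZFC


ATR_0=3, Z_2=5, ZFC=6, PRA=1, Pi^1_1-CA_0=4, PA=2


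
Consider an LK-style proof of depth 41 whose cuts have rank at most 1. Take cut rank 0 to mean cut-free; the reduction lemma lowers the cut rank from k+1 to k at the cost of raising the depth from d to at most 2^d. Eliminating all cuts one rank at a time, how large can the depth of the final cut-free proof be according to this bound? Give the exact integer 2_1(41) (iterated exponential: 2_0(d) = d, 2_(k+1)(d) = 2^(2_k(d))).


Each rank reduction sends depth d to at most 2^d; cut rank r needs r reductions.
2_0(41) = 41
2_1(41) = 2^41 = 2199023255552
Cut-free depth bound = 2199023255552

2199023255552


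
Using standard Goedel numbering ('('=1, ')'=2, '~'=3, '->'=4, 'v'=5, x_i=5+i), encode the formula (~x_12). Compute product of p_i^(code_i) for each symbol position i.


Formula: (~x_12)
Symbol codes: [1, 3, 17, 2]
Primes: [2, 3, 5, 7]
p_1^1 = 2^1 = 2
p_2^3 = 3^3 = 27
p_3^17 = 5^17 = 762939453125
p_4^2 = 7^2 = 49
Product = 2018737792968750

2018737792968750


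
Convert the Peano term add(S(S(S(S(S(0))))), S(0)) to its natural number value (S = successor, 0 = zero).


add(S^5(0), S^1(0)):
S^5(0) = 5
S^1(0) = 1
5 + 1 = 6

6


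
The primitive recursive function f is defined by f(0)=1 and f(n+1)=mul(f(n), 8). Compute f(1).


f(0) = 1
f(1) = mul(f(0), 8) = mul(1, 8) = 8


8


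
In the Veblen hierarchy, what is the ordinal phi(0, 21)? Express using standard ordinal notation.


phi(0, 21):
phi(0, beta) = omega^beta by definition.
phi(0, 21) = omega^21

omega^21


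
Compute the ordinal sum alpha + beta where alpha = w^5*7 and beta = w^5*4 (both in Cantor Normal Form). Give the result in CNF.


Ordinal addition w^5*7 + w^5*4:
Both terms have the same exponent 5.
w^e*c + w^e*d = w^e*(c+d).
Result = w^5*(7+4) = w^5*11

w^5*11


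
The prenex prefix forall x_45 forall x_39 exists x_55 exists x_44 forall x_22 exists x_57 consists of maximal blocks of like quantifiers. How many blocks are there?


Alternations = 3.
Blocks = alternations + 1 = 4

4


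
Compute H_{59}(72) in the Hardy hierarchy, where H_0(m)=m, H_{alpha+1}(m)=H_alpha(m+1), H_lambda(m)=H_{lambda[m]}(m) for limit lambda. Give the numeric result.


H_59(72):
For finite ordinals k, H_k(n) = n + k (each successor step adds 1).
H_59(72) = 72 + 59 = 131

131


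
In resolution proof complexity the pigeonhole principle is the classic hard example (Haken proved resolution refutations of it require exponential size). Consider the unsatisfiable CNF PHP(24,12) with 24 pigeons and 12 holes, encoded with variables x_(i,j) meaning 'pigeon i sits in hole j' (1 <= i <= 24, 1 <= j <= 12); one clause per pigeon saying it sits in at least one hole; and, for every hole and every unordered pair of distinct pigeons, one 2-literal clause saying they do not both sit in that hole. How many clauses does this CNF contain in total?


PHP(24,12): 24 pigeons, 12 holes, 24*12 = 288 variables.
- pigeon clauses: one per pigeon -> 24 clauses
- hole clauses: 12 holes * C(24,2) = 12 * 276 -> 3312 clauses
Total clauses = 24 + 3312 = 3336

3336


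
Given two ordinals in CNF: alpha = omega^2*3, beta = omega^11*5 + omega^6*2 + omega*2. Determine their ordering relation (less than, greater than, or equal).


Compare term by term from highest exponent:
alpha = omega^2*3
beta = omega^11*5 + omega^6*2 + omega*2
Term 1: alpha has omega^2*3, beta has omega^11*5
Term 2: alpha has omega^0*0, beta has omega^6*2
Term 3: alpha has omega^0*0, beta has omega^1*2
Result: alpha < beta

alpha < beta


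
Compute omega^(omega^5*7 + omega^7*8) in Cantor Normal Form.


omega^(omega^5*7 + omega^7*8):
In ordinal addition a term is absorbed by a following term of strictly larger exponent: 5 < 7, so omega^5*7 + omega^7*8 = omega^7*8.
omega raised to a CNF ordinal is a single CNF term: Result = omega^(omega^7*8)

omega^(omega^7*8)


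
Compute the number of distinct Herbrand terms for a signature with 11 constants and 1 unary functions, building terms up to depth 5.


Herbrand terms by depth:
Depth 0: 11 constants
Depth 1: 11 new terms (running total: 22)
Depth 2: 11 new terms (running total: 33)
Depth 3: 11 new terms (running total: 44)
Depth 4: 11 new terms (running total: 55)
Depth 5: 11 new terms (running total: 66)
Total distinct ground terms = 66

66


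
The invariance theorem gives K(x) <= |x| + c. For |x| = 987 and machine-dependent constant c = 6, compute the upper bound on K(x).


K(x) <= |x| + c = 987 + 6 = 993

993


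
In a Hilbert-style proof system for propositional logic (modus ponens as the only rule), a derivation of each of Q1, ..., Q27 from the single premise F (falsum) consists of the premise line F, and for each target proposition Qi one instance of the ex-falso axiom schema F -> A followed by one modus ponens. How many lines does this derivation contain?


Ex falso, line by line:
- 1 premise line (F)
- 27 targets, each needing 1 axiom instance (F -> Qi) + 1 MP = 2 lines: 2 * 27 = 54
Total = 1 + 54 = 55 lines.

55


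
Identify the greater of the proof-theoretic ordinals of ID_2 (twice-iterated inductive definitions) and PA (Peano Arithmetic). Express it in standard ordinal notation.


Proof-theoretic ordinal of ID_2 (twice-iterated inductive definitions): psi_0(epsilon_{Omega_2+1})
Proof-theoretic ordinal of PA (Peano Arithmetic): epsilon_0
Comparing: epsilon_0 < psi_0(epsilon_{Omega_2+1}).
The larger ordinal is psi_0(epsilon_{Omega_2+1}) (from ID_2 (twice-iterated inductive definitions)).

psi_0(epsilon_{Omega_2+1})


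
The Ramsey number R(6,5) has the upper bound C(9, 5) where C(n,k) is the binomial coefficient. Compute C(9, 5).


R(6,5) <= C(6+5-2, 6-1) = C(9, 5)
C(9, 5) = 9! / (5! * 4!)
= 126

126


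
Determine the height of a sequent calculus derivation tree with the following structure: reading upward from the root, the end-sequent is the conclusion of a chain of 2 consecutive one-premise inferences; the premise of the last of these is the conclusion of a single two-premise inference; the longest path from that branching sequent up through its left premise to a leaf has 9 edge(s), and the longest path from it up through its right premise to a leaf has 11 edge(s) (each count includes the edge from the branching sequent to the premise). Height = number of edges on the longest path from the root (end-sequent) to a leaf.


Longest path through the left premise: 9 edges (measured from the branching sequent)
Longest path through the right premise: 11 edges
Height of the subtree rooted at the branching sequent: max(9, 11) = 11
The branching sequent sits 2 edges above the root (the chain of one-premise inferences), so height = 11 + 2 = 13

13


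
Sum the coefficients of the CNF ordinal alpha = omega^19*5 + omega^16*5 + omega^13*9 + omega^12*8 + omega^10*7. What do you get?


CNF: omega^19*5 + omega^16*5 + omega^13*9 + omega^12*8 + omega^10*7
Coefficients: 5 + 5 + 9 + 8 + 7 = 34

34


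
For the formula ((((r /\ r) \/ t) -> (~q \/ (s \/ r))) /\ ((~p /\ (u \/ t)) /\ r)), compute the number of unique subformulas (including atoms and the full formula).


Formula: ((((r /\ r) \/ t) -> (~q \/ (s \/ r))) /\ ((~p /\ (u \/ t)) /\ r))
Subformulas found:
  1. r
  2. q
  3. u
  4. s
  5. t
  6. p
  7. ~p
  8. ~q
  9. (s \/ r)
  10. (r /\ r)
  11. (u \/ t)
  12. ((r /\ r) \/ t)
  13. (~q \/ (s \/ r))
  14. (~p /\ (u \/ t))
  15. ((~p /\ (u \/ t)) /\ r)
  16. (((r /\ r) \/ t) -> (~q \/ (s \/ r)))
  17. ((((r /\ r) \/ t) -> (~q \/ (s \/ r))) /\ ((~p /\ (u \/ t)) /\ r))
Total distinct subformulas = 17

17


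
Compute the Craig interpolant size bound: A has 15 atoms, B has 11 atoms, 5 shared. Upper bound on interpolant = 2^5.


Shared atoms = 5
Craig interpolant size bound = 2^5
= 32

32


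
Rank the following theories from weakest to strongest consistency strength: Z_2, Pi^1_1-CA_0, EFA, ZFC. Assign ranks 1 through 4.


Ordering by consistency strength:
1. EFA
2. Pi^1_1-CA_0
3. Z_2
4. ZFC


Z_2=3, Pi^1_1-CA_0=2, EFA=1, ZFC=4


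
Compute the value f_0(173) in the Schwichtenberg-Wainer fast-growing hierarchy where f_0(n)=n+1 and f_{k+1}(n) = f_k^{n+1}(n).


f_0(173) = 173 + 1 = 174

174


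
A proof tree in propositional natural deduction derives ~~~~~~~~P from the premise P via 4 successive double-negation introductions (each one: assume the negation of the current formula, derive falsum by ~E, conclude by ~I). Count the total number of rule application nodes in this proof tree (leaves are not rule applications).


Each double-negation introduction (from C infer ~~C) uses 2 inference nodes: one ~E (C and ~C give falsum) and one ~I (discharge ~C).
4 double negations = 4 * 2 = 8 inference nodes.

8


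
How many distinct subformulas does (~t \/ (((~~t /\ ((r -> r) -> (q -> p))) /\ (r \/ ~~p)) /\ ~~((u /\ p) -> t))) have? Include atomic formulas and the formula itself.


Formula: (~t \/ (((~~t /\ ((r -> r) -> (q -> p))) /\ (r \/ ~~p)) /\ ~~((u /\ p) -> t)))
Subformulas found:
  1. r
  2. p
  3. q
  4. u
  5. t
  6. ~t
  7. ~p
  8. ~~t
  9. ~~p
  10. (u /\ p)
  11. (q -> p)
  12. (r -> r)
  13. (r \/ ~~p)
  14. ((u /\ p) -> t)
  15. ~((u /\ p) -> t)
  16. ~~((u /\ p) -> t)
  17. ((r -> r) -> (q -> p))
  18. (~~t /\ ((r -> r) -> (q -> p)))
  19. ((~~t /\ ((r -> r) -> (q -> p))) /\ (r \/ ~~p))
  20. (((~~t /\ ((r -> r) -> (q -> p))) /\ (r \/ ~~p)) /\ ~~((u /\ p) -> t))
  21. (~t \/ (((~~t /\ ((r -> r) -> (q -> p))) /\ (r \/ ~~p)) /\ ~~((u /\ p) -> t)))
Total distinct subformulas = 21

21


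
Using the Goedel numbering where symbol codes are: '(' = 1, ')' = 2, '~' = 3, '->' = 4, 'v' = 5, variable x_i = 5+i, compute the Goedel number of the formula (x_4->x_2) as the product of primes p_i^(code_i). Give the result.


Formula: (x_4->x_2)
Symbol codes: [1, 9, 4, 7, 2]
Primes: [2, 3, 5, 7, 11]
p_1^1 = 2^1 = 2
p_2^9 = 3^9 = 19683
p_3^4 = 5^4 = 625
p_4^7 = 7^7 = 823543
p_5^2 = 11^2 = 121
Product = 2451731776436250

2451731776436250


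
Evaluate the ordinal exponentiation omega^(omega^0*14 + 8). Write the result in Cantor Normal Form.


omega^(omega^0*14 + 8):
omega^0 = 1, so the exponent is 14 + 8 = 22 (finite ordinal addition).
Result = omega^22, already a single CNF term.

omega^22


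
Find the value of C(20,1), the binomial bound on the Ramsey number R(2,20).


R(2,20) <= C(2+20-2, 2-1) = C(20, 1)
C(20, 1) = 20! / (1! * 19!)
= 20

20


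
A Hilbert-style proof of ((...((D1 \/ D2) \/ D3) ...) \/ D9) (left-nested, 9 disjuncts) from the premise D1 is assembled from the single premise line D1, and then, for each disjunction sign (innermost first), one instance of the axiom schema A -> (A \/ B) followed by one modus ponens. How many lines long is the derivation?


Building the left-nested 9-ary disjunction from D1:
- 1 premise line (D1)
- 9 disjuncts means 8 disjunction signs; each needs 1 axiom instance + 1 MP = 2 lines: 2 * 8 = 16
Total = 1 + 16 = 17 lines.

17


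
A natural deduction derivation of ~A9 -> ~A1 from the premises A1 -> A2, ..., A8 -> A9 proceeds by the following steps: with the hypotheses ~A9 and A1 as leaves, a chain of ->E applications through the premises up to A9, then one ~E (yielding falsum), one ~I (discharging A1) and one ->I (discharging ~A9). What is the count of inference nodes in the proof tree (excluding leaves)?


From hypothesis A1, 8 ->E steps along the 8 premises yield A9.
~E with hypothesis ~A9 gives falsum (1 node); ~I discharging A1 gives ~A1 (1 node); ->I discharging ~A9 gives the goal (1 node).
Total = 8 + 3 = 11 inference nodes.

11


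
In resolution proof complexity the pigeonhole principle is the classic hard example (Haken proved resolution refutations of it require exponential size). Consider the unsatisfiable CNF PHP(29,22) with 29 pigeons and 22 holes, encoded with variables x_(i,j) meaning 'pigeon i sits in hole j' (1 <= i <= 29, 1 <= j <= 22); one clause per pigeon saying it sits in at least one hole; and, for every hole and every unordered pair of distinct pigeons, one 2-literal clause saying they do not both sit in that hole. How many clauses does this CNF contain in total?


PHP(29,22): 29 pigeons, 22 holes, 29*22 = 638 variables.
- pigeon clauses: one per pigeon -> 29 clauses
- hole clauses: 22 holes * C(29,2) = 22 * 406 -> 8932 clauses
Total clauses = 29 + 8932 = 8961

8961


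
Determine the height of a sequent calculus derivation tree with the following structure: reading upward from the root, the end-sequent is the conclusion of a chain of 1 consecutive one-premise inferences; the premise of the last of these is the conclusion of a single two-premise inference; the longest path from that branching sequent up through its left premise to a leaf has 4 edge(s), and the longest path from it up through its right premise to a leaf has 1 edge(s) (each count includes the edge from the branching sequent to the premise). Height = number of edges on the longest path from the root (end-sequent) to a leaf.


Longest path through the left premise: 4 edges (measured from the branching sequent)
Longest path through the right premise: 1 edges
Height of the subtree rooted at the branching sequent: max(4, 1) = 4
The branching sequent sits 1 edges above the root (the chain of one-premise inferences), so height = 4 + 1 = 5

5


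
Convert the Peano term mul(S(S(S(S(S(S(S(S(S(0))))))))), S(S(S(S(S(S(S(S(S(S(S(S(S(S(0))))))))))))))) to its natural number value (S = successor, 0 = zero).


mul(S^9(0), S^14(0)):
S^9(0) = 9
S^14(0) = 14
9 * 14 = 126

126


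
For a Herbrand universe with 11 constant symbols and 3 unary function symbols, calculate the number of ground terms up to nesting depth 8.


Herbrand terms by depth:
Depth 0: 11 constants
Depth 1: 33 new terms (running total: 44)
Depth 2: 99 new terms (running total: 143)
Depth 3: 297 new terms (running total: 440)
Depth 4: 891 new terms (running total: 1331)
Depth 5: 2673 new terms (running total: 4004)
Depth 6: 8019 new terms (running total: 12023)
Depth 7: 24057 new terms (running total: 36080)
Depth 8: 72171 new terms (running total: 108251)
Total distinct ground terms = 108251

108251


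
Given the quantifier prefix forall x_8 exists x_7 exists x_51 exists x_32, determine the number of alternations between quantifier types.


Walk the prefix and count type changes:
  position 1: forall -> exists <-- alternation
  position 2: exists -> exists
  position 3: exists -> exists
Total alternations = 1

1


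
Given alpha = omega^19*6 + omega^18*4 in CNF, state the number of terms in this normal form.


CNF: omega^19*6 + omega^18*4
Count the summands separated by '+':
  term 1: omega^19*6
  term 2: omega^18*4
Total terms = 2

2


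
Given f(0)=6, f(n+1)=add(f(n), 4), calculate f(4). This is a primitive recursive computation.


f(0) = 6
f(1) = add(f(0), 4) = add(6, 4) = 10
f(2) = add(f(1), 4) = add(10, 4) = 14
f(3) = add(f(2), 4) = add(14, 4) = 18
f(4) = add(f(3), 4) = add(18, 4) = 22


22


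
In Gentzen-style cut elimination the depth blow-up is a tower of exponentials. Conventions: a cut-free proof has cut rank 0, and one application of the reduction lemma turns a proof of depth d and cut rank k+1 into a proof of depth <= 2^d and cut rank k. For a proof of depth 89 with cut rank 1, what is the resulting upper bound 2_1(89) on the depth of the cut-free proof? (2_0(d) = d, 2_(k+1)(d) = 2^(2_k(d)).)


Each rank reduction sends depth d to at most 2^d; cut rank r needs r reductions.
2_0(89) = 89
2_1(89) = 2^89 = 618970019642690137449562112
Cut-free depth bound = 618970019642690137449562112

618970019642690137449562112


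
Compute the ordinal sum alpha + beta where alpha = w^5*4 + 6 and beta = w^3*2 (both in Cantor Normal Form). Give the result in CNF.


Ordinal addition (w^5*4 + 6) + w^3*2:
alpha's leading term has exponent 5 > beta's exponent 3, so it survives.
alpha's tail term has exponent 0 < beta's exponent 3, so it is absorbed by beta.
In ordinal addition, any term followed by a strictly larger-exponent term is absorbed.
Result = w^5*4 + w^3*2

w^5*4 + w^3*2


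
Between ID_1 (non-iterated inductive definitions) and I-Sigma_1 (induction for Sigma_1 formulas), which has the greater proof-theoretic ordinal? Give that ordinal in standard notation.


Proof-theoretic ordinal of ID_1 (non-iterated inductive definitions): psi_0(epsilon_{Omega+1})
Proof-theoretic ordinal of I-Sigma_1 (induction for Sigma_1 formulas): omega^omega
Comparing: omega^omega < psi_0(epsilon_{Omega+1}).
The larger ordinal is psi_0(epsilon_{Omega+1}) (from ID_1 (non-iterated inductive definitions)).

psi_0(epsilon_{Omega+1})


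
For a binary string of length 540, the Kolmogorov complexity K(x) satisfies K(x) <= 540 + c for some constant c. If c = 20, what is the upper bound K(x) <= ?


K(x) <= |x| + c = 540 + 20 = 560

560


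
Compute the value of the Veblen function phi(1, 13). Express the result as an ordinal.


phi(1, 13):
phi(1, beta) = epsilon_beta (the beta-th epsilon number).
phi(1, 13) = epsilon_13

epsilon_13


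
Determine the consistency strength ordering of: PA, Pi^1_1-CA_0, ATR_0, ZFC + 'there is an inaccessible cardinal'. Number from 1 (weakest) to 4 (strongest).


Ordering by consistency strength:
1. PA
2. ATR_0
3. Pi^1_1-CA_0
4. ZFC + 'there is an inaccessible cardinal'


PA=1, Pi^1_1-CA_0=3, ATR_0=2, ZFC + 'there is an inaccessible cardinal'=4


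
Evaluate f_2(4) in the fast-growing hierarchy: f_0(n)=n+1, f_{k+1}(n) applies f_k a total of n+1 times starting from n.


f_2(4) = f_1^5(4)
f_1(m) = 2m + 1.
Iterating: f_1^k(n) = 2^k*(n+1) - 1.
f_2(4) = 2^5*(4+1) - 1 = 32*5 - 1 = 159

159


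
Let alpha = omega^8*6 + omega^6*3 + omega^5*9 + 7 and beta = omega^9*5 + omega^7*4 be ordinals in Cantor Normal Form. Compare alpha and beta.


Compare term by term from highest exponent:
alpha = omega^8*6 + omega^6*3 + omega^5*9 + 7
beta = omega^9*5 + omega^7*4
Term 1: alpha has omega^8*6, beta has omega^9*5
Term 2: alpha has omega^6*3, beta has omega^7*4
Term 3: alpha has omega^5*9, beta has omega^0*0
Term 4: alpha has omega^0*7, beta has omega^0*0
Result: alpha < beta

alpha < beta


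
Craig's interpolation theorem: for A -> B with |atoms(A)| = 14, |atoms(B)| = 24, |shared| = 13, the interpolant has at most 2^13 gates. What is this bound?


Shared atoms = 13
Craig interpolant size bound = 2^13
= 8192

8192


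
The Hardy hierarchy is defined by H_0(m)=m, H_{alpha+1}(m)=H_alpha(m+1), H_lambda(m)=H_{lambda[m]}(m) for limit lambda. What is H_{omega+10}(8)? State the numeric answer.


H_{omega+10}(8):
Unwind the 10 successor steps: H_{omega+10}(8) = H_omega(8+10) = H_omega(18).
H_omega(m) = H_m(m) = m + m = 2m.
Result = 2 * 18 = 36

36


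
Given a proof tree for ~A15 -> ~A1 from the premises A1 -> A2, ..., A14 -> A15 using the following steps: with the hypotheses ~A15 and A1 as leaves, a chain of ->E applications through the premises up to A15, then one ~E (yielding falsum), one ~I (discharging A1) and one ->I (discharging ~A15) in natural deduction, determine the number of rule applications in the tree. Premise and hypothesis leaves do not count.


From hypothesis A1, 14 ->E steps along the 14 premises yield A15.
~E with hypothesis ~A15 gives falsum (1 node); ~I discharging A1 gives ~A1 (1 node); ->I discharging ~A15 gives the goal (1 node).
Total = 14 + 3 = 17 inference nodes.

17


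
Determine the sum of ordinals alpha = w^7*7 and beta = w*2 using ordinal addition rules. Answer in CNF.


Ordinal addition w^7*7 + w*2:
Leading exponent of alpha (7) > leading exponent of beta (1).
Since alpha's term has higher exponent than beta's leading term,
the sum is simply alpha followed by beta.
Result = w^7*7 + w*2

w^7*7 + w*2


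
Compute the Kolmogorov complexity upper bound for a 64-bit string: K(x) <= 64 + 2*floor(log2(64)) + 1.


floor(log2(64)) = 6
2 * 6 = 12
K(x) <= 64 + 12 + 1 = 77

77


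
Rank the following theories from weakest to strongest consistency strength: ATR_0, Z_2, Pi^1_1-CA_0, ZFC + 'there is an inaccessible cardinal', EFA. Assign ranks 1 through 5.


Ordering by consistency strength:
1. EFA
2. ATR_0
3. Pi^1_1-CA_0
4. Z_2
5. ZFC + 'there is an inaccessible cardinal'


ATR_0=2, Z_2=4, Pi^1_1-CA_0=3, ZFC + 'there is an inaccessible cardinal'=5, EFA=1


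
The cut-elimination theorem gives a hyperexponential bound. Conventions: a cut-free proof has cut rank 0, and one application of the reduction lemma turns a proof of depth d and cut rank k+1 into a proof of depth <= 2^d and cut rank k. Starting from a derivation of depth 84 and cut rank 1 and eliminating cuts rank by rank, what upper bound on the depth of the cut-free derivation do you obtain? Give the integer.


Each rank reduction sends depth d to at most 2^d; cut rank r needs r reductions.
2_0(84) = 84
2_1(84) = 2^84 = 19342813113834066795298816
Cut-free depth bound = 19342813113834066795298816

19342813113834066795298816


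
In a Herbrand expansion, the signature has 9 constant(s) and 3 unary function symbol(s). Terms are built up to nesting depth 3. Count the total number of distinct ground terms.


Herbrand terms by depth:
Depth 0: 9 constants
Depth 1: 27 new terms (running total: 36)
Depth 2: 81 new terms (running total: 117)
Depth 3: 243 new terms (running total: 360)
Total distinct ground terms = 360

360


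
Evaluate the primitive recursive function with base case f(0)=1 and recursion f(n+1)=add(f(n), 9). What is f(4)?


f(0) = 1
f(1) = add(f(0), 9) = add(1, 9) = 10
f(2) = add(f(1), 9) = add(10, 9) = 19
f(3) = add(f(2), 9) = add(19, 9) = 28
f(4) = add(f(3), 9) = add(28, 9) = 37


37


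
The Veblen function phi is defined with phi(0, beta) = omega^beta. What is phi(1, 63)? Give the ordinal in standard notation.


phi(1, 63):
phi(1, beta) = epsilon_beta (the beta-th epsilon number).
phi(1, 63) = epsilon_63

epsilon_63


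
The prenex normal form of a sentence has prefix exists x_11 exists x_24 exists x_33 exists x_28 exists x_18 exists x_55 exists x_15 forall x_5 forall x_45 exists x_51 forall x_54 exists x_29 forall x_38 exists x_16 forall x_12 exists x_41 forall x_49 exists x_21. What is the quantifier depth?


Quantifier prefix has 18 quantifier symbols.
Quantifier depth = 18

18


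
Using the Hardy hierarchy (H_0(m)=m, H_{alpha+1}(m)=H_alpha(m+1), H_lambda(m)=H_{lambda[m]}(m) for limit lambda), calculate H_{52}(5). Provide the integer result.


H_52(5):
For finite ordinals k, H_k(n) = n + k (each successor step adds 1).
H_52(5) = 5 + 52 = 57

57


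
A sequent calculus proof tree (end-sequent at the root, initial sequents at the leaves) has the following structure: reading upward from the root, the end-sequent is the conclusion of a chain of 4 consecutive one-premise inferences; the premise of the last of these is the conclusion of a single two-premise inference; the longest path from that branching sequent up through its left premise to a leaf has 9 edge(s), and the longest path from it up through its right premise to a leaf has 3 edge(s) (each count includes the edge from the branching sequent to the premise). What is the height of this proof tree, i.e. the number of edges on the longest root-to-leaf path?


Longest path through the left premise: 9 edges (measured from the branching sequent)
Longest path through the right premise: 3 edges
Height of the subtree rooted at the branching sequent: max(9, 3) = 9
The branching sequent sits 4 edges above the root (the chain of one-premise inferences), so height = 9 + 4 = 13

13


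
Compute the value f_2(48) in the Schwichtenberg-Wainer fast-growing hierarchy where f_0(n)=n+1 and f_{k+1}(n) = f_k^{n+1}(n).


f_2(48) = f_1^49(48)
f_1(m) = 2m + 1.
Iterating: f_1^k(n) = 2^k*(n+1) - 1.
f_2(48) = 2^49*(48+1) - 1 = 562949953421312*49 - 1 = 27584547717644287

27584547717644287


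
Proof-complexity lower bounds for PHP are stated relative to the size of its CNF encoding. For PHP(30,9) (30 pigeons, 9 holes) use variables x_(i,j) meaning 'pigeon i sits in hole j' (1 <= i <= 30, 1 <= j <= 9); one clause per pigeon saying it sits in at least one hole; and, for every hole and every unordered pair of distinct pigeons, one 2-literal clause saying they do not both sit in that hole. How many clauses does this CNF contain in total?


PHP(30,9): 30 pigeons, 9 holes, 30*9 = 270 variables.
- pigeon clauses: one per pigeon -> 30 clauses
- hole clauses: 9 holes * C(30,2) = 9 * 435 -> 3915 clauses
Total clauses = 30 + 3915 = 3945

3945


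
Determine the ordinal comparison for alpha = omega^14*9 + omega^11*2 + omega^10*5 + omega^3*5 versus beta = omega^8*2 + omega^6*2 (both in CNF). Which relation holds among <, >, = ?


Compare term by term from highest exponent:
alpha = omega^14*9 + omega^11*2 + omega^10*5 + omega^3*5
beta = omega^8*2 + omega^6*2
Term 1: alpha has omega^14*9, beta has omega^8*2
Term 2: alpha has omega^11*2, beta has omega^6*2
Term 3: alpha has omega^10*5, beta has omega^0*0
Term 4: alpha has omega^3*5, beta has omega^0*0
Result: alpha > beta

alpha > beta


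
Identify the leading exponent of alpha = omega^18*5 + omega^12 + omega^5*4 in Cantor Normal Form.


CNF: omega^18*5 + omega^12 + omega^5*4
The leading term is omega^18*5, which has exponent 18.

18


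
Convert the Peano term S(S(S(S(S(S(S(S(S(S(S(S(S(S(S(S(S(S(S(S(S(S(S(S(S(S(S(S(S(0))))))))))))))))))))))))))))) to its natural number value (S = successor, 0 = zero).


Counting successors applied to 0:
29 applications of S to 0 = 29

29


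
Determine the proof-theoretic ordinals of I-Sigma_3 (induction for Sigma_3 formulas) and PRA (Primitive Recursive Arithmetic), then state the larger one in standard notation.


Proof-theoretic ordinal of I-Sigma_3 (induction for Sigma_3 formulas): omega^(omega^(omega^omega))
Proof-theoretic ordinal of PRA (Primitive Recursive Arithmetic): omega^omega
Comparing: omega^omega < omega^(omega^(omega^omega)).
The larger ordinal is omega^(omega^(omega^omega)) (from I-Sigma_3 (induction for Sigma_3 formulas)).

omega^(omega^(omega^omega))


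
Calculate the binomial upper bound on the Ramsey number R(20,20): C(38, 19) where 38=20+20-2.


R(20,20) <= C(20+20-2, 20-1) = C(38, 19)
C(38, 19) = 38! / (19! * 19!)
= 35345263800

35345263800


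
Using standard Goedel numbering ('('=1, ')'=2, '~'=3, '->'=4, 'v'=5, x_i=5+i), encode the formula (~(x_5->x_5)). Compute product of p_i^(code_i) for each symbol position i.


Formula: (~(x_5->x_5))
Symbol codes: [1, 3, 1, 10, 4, 10, 2, 2]
Primes: [2, 3, 5, 7, 11, 13, 17, 19]
p_1^1 = 2^1 = 2
p_2^3 = 3^3 = 27
p_3^1 = 5^1 = 5
p_4^10 = 7^10 = 282475249
p_5^4 = 11^4 = 14641
p_6^10 = 13^10 = 137858491849
p_7^2 = 17^2 = 289
p_8^2 = 19^2 = 361
Product = 16060293313937346082915478202030

16060293313937346082915478202030


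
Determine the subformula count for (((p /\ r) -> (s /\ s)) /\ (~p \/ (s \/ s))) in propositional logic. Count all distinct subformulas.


Formula: (((p /\ r) -> (s /\ s)) /\ (~p \/ (s \/ s)))
Subformulas found:
  1. s
  2. r
  3. p
  4. ~p
  5. (p /\ r)
  6. (s \/ s)
  7. (s /\ s)
  8. (~p \/ (s \/ s))
  9. ((p /\ r) -> (s /\ s))
  10. (((p /\ r) -> (s /\ s)) /\ (~p \/ (s \/ s)))
Total distinct subformulas = 10

10


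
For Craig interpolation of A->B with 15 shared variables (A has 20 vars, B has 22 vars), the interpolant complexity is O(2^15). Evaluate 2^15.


Shared atoms = 15
Craig interpolant size bound = 2^15
= 32768

32768


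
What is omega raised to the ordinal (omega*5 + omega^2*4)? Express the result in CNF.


omega^(omega*5 + omega^2*4):
In ordinal addition a term is absorbed by a following term of strictly larger exponent: 1 < 2, so omega*5 + omega^2*4 = omega^2*4.
omega raised to a CNF ordinal is a single CNF term: Result = omega^(omega^2*4)

omega^(omega^2*4)


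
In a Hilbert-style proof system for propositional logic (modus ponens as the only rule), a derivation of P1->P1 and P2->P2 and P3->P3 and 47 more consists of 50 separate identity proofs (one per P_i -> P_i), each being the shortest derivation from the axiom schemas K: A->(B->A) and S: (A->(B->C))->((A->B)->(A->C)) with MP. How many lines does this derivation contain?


The shortest proof of A->A from K and S in the Hilbert calculus has exactly 5 lines:
(1) K instance A->((A->A)->A), (2) S instance, (3) MP on 1,2, (4) K instance A->(A->A), (5) MP on 3,4.
For 50 independent identities: 50 * 5 = 250 lines total.

250


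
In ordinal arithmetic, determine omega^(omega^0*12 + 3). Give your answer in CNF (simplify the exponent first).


omega^(omega^0*12 + 3):
omega^0 = 1, so the exponent is 12 + 3 = 15 (finite ordinal addition).
Result = omega^15, already a single CNF term.

omega^15


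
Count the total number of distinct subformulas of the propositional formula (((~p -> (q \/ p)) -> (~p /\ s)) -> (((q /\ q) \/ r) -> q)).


Formula: (((~p -> (q \/ p)) -> (~p /\ s)) -> (((q /\ q) \/ r) -> q))
Subformulas found:
  1. q
  2. s
  3. r
  4. p
  5. ~p
  6. (q \/ p)
  7. (q /\ q)
  8. (~p /\ s)
  9. ((q /\ q) \/ r)
  10. (~p -> (q \/ p))
  11. (((q /\ q) \/ r) -> q)
  12. ((~p -> (q \/ p)) -> (~p /\ s))
  13. (((~p -> (q \/ p)) -> (~p /\ s)) -> (((q /\ q) \/ r) -> q))
Total distinct subformulas = 13

13


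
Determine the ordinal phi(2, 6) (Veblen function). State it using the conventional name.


phi(2, 6):
phi(2, beta) = zeta_beta (the beta-th zeta number, fixed point of epsilon).
phi(2, 6) = zeta_6

zeta_6


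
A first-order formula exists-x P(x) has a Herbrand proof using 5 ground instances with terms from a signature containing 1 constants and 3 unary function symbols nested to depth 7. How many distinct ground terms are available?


Herbrand terms by depth:
Depth 0: 1 constants
Depth 1: 3 new terms (running total: 4)
Depth 2: 9 new terms (running total: 13)
Depth 3: 27 new terms (running total: 40)
Depth 4: 81 new terms (running total: 121)
Depth 5: 243 new terms (running total: 364)
Depth 6: 729 new terms (running total: 1093)
Depth 7: 2187 new terms (running total: 3280)
Total distinct ground terms = 3280

3280


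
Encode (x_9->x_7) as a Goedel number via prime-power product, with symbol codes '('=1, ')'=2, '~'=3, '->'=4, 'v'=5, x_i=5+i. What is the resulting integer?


Formula: (x_9->x_7)
Symbol codes: [1, 14, 4, 12, 2]
Primes: [2, 3, 5, 7, 11]
p_1^1 = 2^1 = 2
p_2^14 = 3^14 = 4782969
p_3^4 = 5^4 = 625
p_4^12 = 7^12 = 13841287201
p_5^2 = 11^2 = 121
Product = 10013120199875065061250

10013120199875065061250


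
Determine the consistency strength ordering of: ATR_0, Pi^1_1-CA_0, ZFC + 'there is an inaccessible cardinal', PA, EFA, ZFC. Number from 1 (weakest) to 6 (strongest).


Ordering by consistency strength:
1. EFA
2. PA
3. ATR_0
4. Pi^1_1-CA_0
5. ZFC
6. ZFC + 'there is an inaccessible cardinal'


ATR_0=3, Pi^1_1-CA_0=4, ZFC + 'there is an inaccessible cardinal'=6, PA=2, EFA=1, ZFC=5


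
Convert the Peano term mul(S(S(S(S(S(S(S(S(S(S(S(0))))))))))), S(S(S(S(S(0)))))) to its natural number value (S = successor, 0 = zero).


mul(S^11(0), S^5(0)):
S^11(0) = 11
S^5(0) = 5
11 * 5 = 55

55
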